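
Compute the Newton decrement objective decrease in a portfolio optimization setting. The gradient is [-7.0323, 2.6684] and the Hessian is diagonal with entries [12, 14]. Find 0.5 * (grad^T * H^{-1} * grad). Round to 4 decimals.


Step 1: H is diagonal, so H^(-1) * g = [-0.586, 0.1906].
Step 2: g^T H^(-1) g = sum_i g_i^2 / H_ii
  = (-7.0323)^2/12 + (2.6684)^2/14
  = 4.1211 + 0.5086 = 4.6297
Step 3: Objective decrease = 0.5 * g^T H^(-1) g = 2.3149


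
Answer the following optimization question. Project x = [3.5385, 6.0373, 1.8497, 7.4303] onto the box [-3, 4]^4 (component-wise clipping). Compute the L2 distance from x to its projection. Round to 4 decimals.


Project each component onto [-3, 4].
clip(3.5385) = 3.5385, clip(6.0373) = 4.0, clip(1.8497) = 1.8497, clip(7.4303) = 4.0
Projection = [3.5385, 4.0, 1.8497, 4.0]
Squared diffs: [0.0, 4.1506, 0.0, 11.767]
Distance = sqrt(15.9176) = 3.9897


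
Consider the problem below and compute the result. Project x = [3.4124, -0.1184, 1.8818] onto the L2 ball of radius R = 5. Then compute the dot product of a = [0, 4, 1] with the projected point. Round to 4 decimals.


Step 1: Compute ||x|| (intermediates to 6 decimals).
||x|| = sqrt(3.4124^2 + (-0.1184)^2 + 1.8818^2) = 3.898675
Step 2: Project.
Since ||x|| <= R, proj = x (no scaling needed).
proj(x) = [3.4124, -0.1184, 1.8818]
Step 3: Dot product.
a^T * proj(x) = 0*3.4124 + 4*(-0.1184) + 1*1.8818 = 1.4082


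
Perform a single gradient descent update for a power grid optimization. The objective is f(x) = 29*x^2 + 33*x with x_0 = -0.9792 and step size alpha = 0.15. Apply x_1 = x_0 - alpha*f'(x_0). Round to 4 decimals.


We compute the gradient at x_0 and apply the update.
f'(x) = 58*x + 33
f'(-0.9792) = 58*-0.9792 + 33 = -23.7936
x_1 = -0.9792 - 0.15*-23.7936 = 2.5898


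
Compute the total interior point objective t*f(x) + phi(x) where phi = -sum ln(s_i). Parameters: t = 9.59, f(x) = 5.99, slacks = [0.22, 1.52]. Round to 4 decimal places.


Step 1: Compute log-barrier.
ln values: [-1.5141, 0.4187]
phi = -(-1.5141 + 0.4187) = 1.0954
Step 2: Compute augmented objective.
t*f(x) = 9.59*5.99 = 57.4441
Total = 57.4441 + 1.0954 = 58.5395


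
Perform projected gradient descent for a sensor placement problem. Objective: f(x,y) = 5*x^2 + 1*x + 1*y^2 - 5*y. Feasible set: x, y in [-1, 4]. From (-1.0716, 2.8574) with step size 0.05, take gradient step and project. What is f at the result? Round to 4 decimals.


Step 1: Compute gradient at (-1.0716, 2.8574).
grad_x = 2*5*-1.0716 + 1 = -9.716
grad_y = 2*1*2.8574 - 5 = 0.7148
Step 2: Gradient step.
x_raw = -1.0716 - 0.05*-9.716 = -0.5858
y_raw = 2.8574 - 0.05*0.7148 = 2.8217
Step 3: Project onto [-1, 4].
x_proj = clip(-0.5858) = -0.5858
y_proj = clip(2.8217) = 2.8217
Step 4: Evaluate f.
f(-0.5858, 2.8217) = -5.0165


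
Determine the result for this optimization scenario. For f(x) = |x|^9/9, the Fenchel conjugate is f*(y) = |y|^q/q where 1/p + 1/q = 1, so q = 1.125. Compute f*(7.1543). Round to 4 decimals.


The conjugate exponent q satisfies 1/p + 1/q = 1.
p = 9, so q = 9/(9 - 1) = 1.125
|y|^q = 7.1543^1.125 = 9.1493
f*(7.1543) = 9.1493 / 1.125 = 8.1327


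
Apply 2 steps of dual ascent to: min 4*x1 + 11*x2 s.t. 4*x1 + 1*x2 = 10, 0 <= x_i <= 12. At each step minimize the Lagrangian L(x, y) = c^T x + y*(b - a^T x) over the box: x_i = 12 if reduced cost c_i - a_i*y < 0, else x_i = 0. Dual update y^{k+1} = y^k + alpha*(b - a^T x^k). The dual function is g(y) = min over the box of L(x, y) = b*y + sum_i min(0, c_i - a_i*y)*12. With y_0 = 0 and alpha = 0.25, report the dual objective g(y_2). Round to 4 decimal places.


Dual ascent for LP: min 4*x1 + 11*x2, 4*x1 + 1*x2 = 10, 0 <= x_i <= 12
Step 1: y^k = 0.0, reduced costs: (4.0, 11.0)
  x^k = (0.0, 0.0), subgradient = b - a^T x = 10.0
  y^{k+1} = 0.0 + 0.25*10.0 = 2.5
Step 2: y^k = 2.5, reduced costs: (-6.0, 8.5)
  x^k = (12.0, 0.0), subgradient = b - a^T x = -38.0
  y^{k+1} = 2.5 + 0.25*-38.0 = -7.0
Dual objective at y_2 = -7.0: reduced costs (32.0, 18.0), box minimizer x = (0.0, 0.0)
g(y_2) = b*y + (c1 - a1*y)*x1 + (c2 - a2*y)*x2 = 10*(-7.0) + 32.0*0.0 + 18.0*0.0 = -70.0 + 0.0 + 0.0 = -70.0


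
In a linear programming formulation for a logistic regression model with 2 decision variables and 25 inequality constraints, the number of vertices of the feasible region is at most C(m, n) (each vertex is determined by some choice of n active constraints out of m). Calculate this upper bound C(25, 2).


Each vertex corresponds to some choice of n active constraints out of m, so the number of vertices is at most C(m, n) = m! / (n!(m-n)!).
m = 25, n = 2
Numerator: 25 * 24
Denominator: 2! = 2
C(25, 2) = 300


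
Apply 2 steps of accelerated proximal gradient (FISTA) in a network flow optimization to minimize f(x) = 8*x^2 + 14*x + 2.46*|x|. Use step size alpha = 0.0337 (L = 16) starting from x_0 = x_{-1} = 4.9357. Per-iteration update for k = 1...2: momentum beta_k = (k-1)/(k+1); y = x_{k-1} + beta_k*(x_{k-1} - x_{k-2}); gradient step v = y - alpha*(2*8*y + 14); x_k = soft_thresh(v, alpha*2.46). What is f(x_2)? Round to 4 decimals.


FISTA on f(x) = 8*x^2 + 14*x + 2.46*|x|
L = 16, alpha = 0.0337
Iteration 1: beta = 0.0, y = 4.9357 + 0.0*(4.9357 - 4.9357) = 4.9357
  grad(y) = 92.9712, v = y - alpha*grad = 1.8026
  prox(v) = soft_thresh(1.8026, 0.0829) = 1.7197
Iteration 2: beta = 0.3333, y = 1.7197 + 0.3333*(1.7197 - 4.9357) = 0.6477
  grad(y) = 24.3625, v = y - alpha*grad = -0.1734
  prox(v) = soft_thresh(-0.1734, 0.0829) = -0.0905
f(x_2) = 8*(-0.0905)^2 + 14*(-0.0905) + 2.46*|-0.0905| = -0.9784


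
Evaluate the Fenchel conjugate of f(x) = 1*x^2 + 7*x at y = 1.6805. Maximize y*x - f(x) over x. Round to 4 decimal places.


f*(y) = sup_x {y*x - a*x^2 - b*x} = sup_x {(y-b)*x - a*x^2}
FOC: (y - b) - 2a*x = 0 => x* = (y - b)/(2a)
x* = (1.6805 - 7)/(2*1) = -2.6598
f*(1.6805) = (y-b)^2/(4a) = (1.6805 - 7)^2/(4*1)
= 28.2971/4 = 7.0743


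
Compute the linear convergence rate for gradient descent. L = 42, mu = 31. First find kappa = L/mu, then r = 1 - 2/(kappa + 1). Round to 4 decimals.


Step 1: Compute the condition number.
kappa = L/mu = 42/31 = 1.3548
Step 2: Compute the convergence rate.
r = 1 - 2/(kappa + 1) = 1 - 2*mu/(L + mu) = (L - mu)/(L + mu) = 11/73 = 0.1507


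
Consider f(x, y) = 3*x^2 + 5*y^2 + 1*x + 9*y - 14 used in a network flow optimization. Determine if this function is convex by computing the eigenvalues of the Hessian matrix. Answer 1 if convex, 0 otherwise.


The Hessian of f(x,y) = 3*x^2 + 5*y^2 + 1*x + 9*y - 14 is:
H = [[6, 0], [0, 10]]
Trace = 6 + 10 = 16
Determinant = 6*10 - (0)^2 = 60
Discriminant = (16)^2 - 4*60 = 16.0
Eigenvalues: lambda_1 = 6.0, lambda_2 = 10.0
The function is convex.

1


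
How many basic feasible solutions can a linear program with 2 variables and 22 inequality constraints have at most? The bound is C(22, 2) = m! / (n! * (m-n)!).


Each vertex corresponds to some choice of n active constraints out of m, so the number of vertices is at most C(m, n) = m! / (n!(m-n)!).
m = 22, n = 2
Numerator: 22 * 21
Denominator: 2! = 2
C(22, 2) = 231


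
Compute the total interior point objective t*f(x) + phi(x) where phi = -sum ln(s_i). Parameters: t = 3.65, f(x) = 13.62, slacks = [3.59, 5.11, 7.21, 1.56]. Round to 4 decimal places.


Step 1: Compute log-barrier.
ln values: [1.2782, 1.6312, 1.9755, 0.4447]
phi = -(1.2782 + 1.6312 + 1.9755 + 0.4447) = -5.3295
Step 2: Compute augmented objective.
t*f(x) = 3.65*13.62 = 49.713
Total = 49.713 - 5.3295 = 44.3835


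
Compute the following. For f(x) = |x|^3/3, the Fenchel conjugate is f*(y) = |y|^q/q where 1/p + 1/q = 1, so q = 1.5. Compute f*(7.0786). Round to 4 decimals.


The conjugate exponent q satisfies 1/p + 1/q = 1.
p = 3, so q = 3/(3 - 1) = 1.5
|y|^q = 7.0786^1.5 = 18.8331
f*(7.0786) = 18.8331 / 1.5 = 12.5554


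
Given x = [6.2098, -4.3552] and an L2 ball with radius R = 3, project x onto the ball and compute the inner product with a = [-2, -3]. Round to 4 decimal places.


Step 1: Compute ||x|| (intermediates to 6 decimals).
||x|| = sqrt(6.2098^2 + (-4.3552)^2) = 7.584813
Step 2: Project.
Since ||x|| > R, scale = R/||x|| = 3/7.584813 = 0.395527, proj(x) = scale * x
proj(x) = [2.456144, -1.722599]
Step 3: Dot product.
a^T * proj(x) = -2*2.456144 - 3*(-1.722599) = 0.2555


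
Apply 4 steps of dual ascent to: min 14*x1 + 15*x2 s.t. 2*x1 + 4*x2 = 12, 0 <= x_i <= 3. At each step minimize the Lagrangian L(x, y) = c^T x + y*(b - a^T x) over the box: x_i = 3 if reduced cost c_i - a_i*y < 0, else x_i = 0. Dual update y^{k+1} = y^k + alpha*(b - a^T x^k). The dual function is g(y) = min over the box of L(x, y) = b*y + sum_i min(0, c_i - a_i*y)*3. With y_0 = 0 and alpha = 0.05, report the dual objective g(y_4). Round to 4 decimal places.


Dual ascent for LP: min 14*x1 + 15*x2, 2*x1 + 4*x2 = 12, 0 <= x_i <= 3
Step 1: y^k = 0.0, reduced costs: (14.0, 15.0)
  x^k = (0.0, 0.0), subgradient = b - a^T x = 12.0
  y^{k+1} = 0.0 + 0.05*12.0 = 0.6
Step 2: y^k = 0.6, reduced costs: (12.8, 12.6)
  x^k = (0.0, 0.0), subgradient = b - a^T x = 12.0
  y^{k+1} = 0.6 + 0.05*12.0 = 1.2
Step 3: y^k = 1.2, reduced costs: (11.6, 10.2)
  x^k = (0.0, 0.0), subgradient = b - a^T x = 12.0
  y^{k+1} = 1.2 + 0.05*12.0 = 1.8
Step 4: y^k = 1.8, reduced costs: (10.4, 7.8)
  x^k = (0.0, 0.0), subgradient = b - a^T x = 12.0
  y^{k+1} = 1.8 + 0.05*12.0 = 2.4
Dual objective at y_4 = 2.4: reduced costs (9.2, 5.4), box minimizer x = (0.0, 0.0)
g(y_4) = b*y + (c1 - a1*y)*x1 + (c2 - a2*y)*x2 = 12*2.4 + 9.2*0.0 + 5.4*0.0 = 28.8 + 0.0 + 0.0 = 28.8


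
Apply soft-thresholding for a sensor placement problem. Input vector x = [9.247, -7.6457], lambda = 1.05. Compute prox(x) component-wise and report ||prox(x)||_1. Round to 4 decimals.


Soft-thresholding with lambda = 1.05:
prox(9.247) = sign(9.247)*max(|9.247| - 1.05, 0) = 8.197
prox(-7.6457) = sign(-7.6457)*max(|-7.6457| - 1.05, 0) = -6.5957
prox(x) = [8.197, -6.5957]
||prox(x)||_1 = 8.197 + 6.5957 = 14.7927


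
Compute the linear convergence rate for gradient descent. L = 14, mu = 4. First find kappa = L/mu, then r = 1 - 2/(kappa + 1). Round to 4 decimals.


Step 1: Compute the condition number.
kappa = L/mu = 14/4 = 3.5
Step 2: Compute the convergence rate.
r = 1 - 2/(kappa + 1) = 1 - 2*mu/(L + mu) = (L - mu)/(L + mu) = 10/18 = 0.5556


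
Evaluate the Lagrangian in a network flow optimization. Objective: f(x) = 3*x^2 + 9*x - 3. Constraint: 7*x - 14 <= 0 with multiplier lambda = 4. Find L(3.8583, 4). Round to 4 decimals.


Step 1: Evaluate f(x).
f(3.8583) = 3*3.8583^2 + 9*3.8583 - 3 = 76.3841
Step 2: Evaluate g(x).
g(3.8583) = 7*3.8583 - 14 = 13.0081
Step 3: Compute Lagrangian.
L = 76.3841 + 4*13.0081 = 128.4165


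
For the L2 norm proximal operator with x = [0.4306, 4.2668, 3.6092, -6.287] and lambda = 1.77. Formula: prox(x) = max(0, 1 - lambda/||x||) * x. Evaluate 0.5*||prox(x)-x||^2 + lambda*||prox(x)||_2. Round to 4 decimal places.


Step 1: Compute ||x||.
||x|| = 8.4228
Step 2: Compute scaling factor.
scale = max(0, 1 - 1.77/8.4228) = 0.7899
Step 3: prox(x) = [0.3401, 3.3702, 2.8507, -4.9658]
||prox(x)|| = 6.6528
Step 4: Proximal objective.
0.5*||prox-x||^2 = 1.5665
lambda*||prox|| = 11.7755
Total = 13.3419


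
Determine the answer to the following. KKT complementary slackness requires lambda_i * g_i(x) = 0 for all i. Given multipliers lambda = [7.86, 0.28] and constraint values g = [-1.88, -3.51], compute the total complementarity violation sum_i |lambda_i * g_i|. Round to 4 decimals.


KKT complementary slackness check:
lambda_1 * g_1 = 7.86 * -1.88 = -14.7768
lambda_2 * g_2 = 0.28 * -3.51 = -0.9828
Total violation = 14.7768 + 0.9828 = 15.7596


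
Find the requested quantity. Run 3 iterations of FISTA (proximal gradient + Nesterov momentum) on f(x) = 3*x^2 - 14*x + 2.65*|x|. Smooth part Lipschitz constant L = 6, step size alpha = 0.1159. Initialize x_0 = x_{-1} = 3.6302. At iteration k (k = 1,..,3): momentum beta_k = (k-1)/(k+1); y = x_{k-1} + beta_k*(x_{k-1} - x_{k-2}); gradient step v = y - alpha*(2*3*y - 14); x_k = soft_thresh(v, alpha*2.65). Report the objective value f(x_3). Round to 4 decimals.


FISTA on f(x) = 3*x^2 - 14*x + 2.65*|x|
L = 6, alpha = 0.1159
Iteration 1: beta = 0.0, y = 3.6302 + 0.0*(3.6302 - 3.6302) = 3.6302
  grad(y) = 7.7812, v = y - alpha*grad = 2.7284
  prox(v) = soft_thresh(2.7284, 0.3071) = 2.4212
Iteration 2: beta = 0.3333, y = 2.4212 + 0.3333*(2.4212 - 3.6302) = 2.0182
  grad(y) = -1.8906, v = y - alpha*grad = 2.2374
  prox(v) = soft_thresh(2.2374, 0.3071) = 1.9302
Iteration 3: beta = 0.5, y = 1.9302 + 0.5*(1.9302 - 2.4212) = 1.6847
  grad(y) = -3.8917, v = y - alpha*grad = 2.1358
  prox(v) = soft_thresh(2.1358, 0.3071) = 1.8286
f(x_3) = 3*1.8286^2 - 14*1.8286 + 2.65*|1.8286| = -10.7233


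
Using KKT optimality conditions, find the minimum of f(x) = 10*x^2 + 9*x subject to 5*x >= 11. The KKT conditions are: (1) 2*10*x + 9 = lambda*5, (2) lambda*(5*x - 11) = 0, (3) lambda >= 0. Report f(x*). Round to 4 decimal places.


Step 1: Try lambda = 0 (constraint inactive).
x_unc = -9/(2*10) = -0.45
Check: 5*-0.45 = -2.25 < 11 -- violated!
Step 2: Constraint must be active: 5*x = 11
x* = 11/5 = 2.2
lambda = (2*10*2.2 + 9)/5 = 10.6
Step 3: Compute optimal value.
f(x*) = 10*2.2^2 + 9*2.2 = 68.2


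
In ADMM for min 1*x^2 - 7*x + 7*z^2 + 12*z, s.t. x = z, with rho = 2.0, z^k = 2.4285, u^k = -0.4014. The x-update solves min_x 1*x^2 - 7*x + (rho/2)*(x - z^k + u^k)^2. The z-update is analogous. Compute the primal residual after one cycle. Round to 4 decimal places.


ADMM iteration with rho = 2.0, z^k = 2.4285, u^k = -0.4014
Step 1: x-update.
Minimize 1*x^2 - 7*x + (2.0/2)*(x - 2.4285 - 0.4014)^2
FOC: (2*1 + 2.0)*x = 7 + 2.0*(2.4285 + 0.4014)
x^{k+1} = 3.165
Step 2: z-update.
Minimize 7*z^2 + 12*z + (2.0/2)*(3.165 - z - 0.4014)^2
FOC: (2*7 + 2.0)*z = -12 + 2.0*(3.165 - 0.4014)
z^{k+1} = -0.4046
Step 3: u-update.
u^{k+1} = -0.4014 + 3.165 + 0.4046 = 3.1681
Step 4: Primal residual = |3.165 + 0.4046| = 3.5695


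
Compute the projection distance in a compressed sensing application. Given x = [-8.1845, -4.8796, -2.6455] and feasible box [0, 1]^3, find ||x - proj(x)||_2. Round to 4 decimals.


Project each component onto [0, 1].
clip(-8.1845) = 0.0, clip(-4.8796) = 0.0, clip(-2.6455) = 0.0
Projection = [0.0, 0.0, 0.0]
Squared diffs: [66.986, 23.8105, 6.9987]
Distance = sqrt(97.7952) = 9.8891


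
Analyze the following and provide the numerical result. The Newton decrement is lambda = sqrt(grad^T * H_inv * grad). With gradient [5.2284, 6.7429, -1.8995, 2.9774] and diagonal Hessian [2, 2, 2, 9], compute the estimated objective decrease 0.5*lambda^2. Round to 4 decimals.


Step 1: H is diagonal, so H^(-1) * g = [2.6142, 3.3715, -0.9498, 0.3308].
Step 2: g^T H^(-1) g = sum_i g_i^2 / H_ii
  = (5.2284)^2/2 + (6.7429)^2/2 + (-1.8995)^2/2 + (2.9774)^2/9
  = 13.6681 + 22.7334 + 1.8041 + 0.985 = 39.1905
Step 3: Objective decrease = 0.5 * g^T H^(-1) g = 19.5952


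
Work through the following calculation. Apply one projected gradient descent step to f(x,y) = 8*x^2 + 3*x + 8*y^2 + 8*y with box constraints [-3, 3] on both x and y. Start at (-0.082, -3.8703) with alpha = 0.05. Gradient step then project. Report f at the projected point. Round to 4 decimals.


Step 1: Compute gradient at (-0.082, -3.8703).
grad_x = 2*8*-0.082 + 3 = 1.688
grad_y = 2*8*-3.8703 + 8 = -53.9248
Step 2: Gradient step.
x_raw = -0.082 - 0.05*1.688 = -0.1664
y_raw = -3.8703 - 0.05*-53.9248 = -1.1741
Step 3: Project onto [-3, 3].
x_proj = clip(-0.1664) = -0.1664
y_proj = clip(-1.1741) = -1.1741
Step 4: Evaluate f.
f(-0.1664, -1.1741) = 1.3572


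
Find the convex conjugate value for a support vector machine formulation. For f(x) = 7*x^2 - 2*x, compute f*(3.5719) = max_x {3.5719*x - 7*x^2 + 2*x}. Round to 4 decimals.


f*(y) = sup_x {y*x - a*x^2 - b*x} = sup_x {(y-b)*x - a*x^2}
FOC: (y - b) - 2a*x = 0 => x* = (y - b)/(2a)
x* = (3.5719 + 2)/(2*7) = 0.398
f*(3.5719) = (y-b)^2/(4a) = (3.5719 + 2)^2/(4*7)
= 31.0461/28 = 1.1088


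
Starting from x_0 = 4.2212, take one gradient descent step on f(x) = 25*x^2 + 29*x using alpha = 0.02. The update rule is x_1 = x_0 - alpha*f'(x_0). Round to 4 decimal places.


We compute the gradient at x_0 and apply the update.
f'(x) = 50*x + 29
f'(4.2212) = 50*4.2212 + 29 = 240.06
x_1 = 4.2212 - 0.02*240.06 = -0.58


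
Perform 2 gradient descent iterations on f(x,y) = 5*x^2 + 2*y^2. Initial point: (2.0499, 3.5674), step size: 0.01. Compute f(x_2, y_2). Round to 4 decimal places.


Gradient descent on f(x,y) = 5*x^2 + 2*y^2.
Starting point: (2.0499, 3.5674), alpha = 0.01
Step 1: grad_x = 2*5*2.0499 = 20.499, grad_y = 2*2*3.5674 = 14.2696
  x_1 = 2.0499 - 0.01*20.499 = 1.8449
  y_1 = 3.5674 - 0.01*14.2696 = 3.4247
Step 2: grad_x = 2*5*1.8449 = 18.4491, grad_y = 2*2*3.4247 = 13.6988
  x_2 = 1.8449 - 0.01*18.4491 = 1.6604
  y_2 = 3.4247 - 0.01*13.6988 = 3.2877
f(1.6604, 3.2877) = 5*1.6604^2 + 2*3.2877^2 = 35.4031


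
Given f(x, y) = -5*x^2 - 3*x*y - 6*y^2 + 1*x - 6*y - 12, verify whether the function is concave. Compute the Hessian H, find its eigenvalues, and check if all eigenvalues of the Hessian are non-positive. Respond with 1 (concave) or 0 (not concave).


The Hessian of f(x,y) = -5*x^2 - 3*x*y - 6*y^2 + 1*x - 6*y - 12 is:
H = [[-10, -3], [-3, -12]]
Trace = -10 - 12 = -22
Determinant = -10*-12 - (-3)^2 = 111
Discriminant = (-22)^2 - 4*111 = 40.0
Eigenvalues: lambda_1 = -14.1623, lambda_2 = -7.8377
The function is concave.

1


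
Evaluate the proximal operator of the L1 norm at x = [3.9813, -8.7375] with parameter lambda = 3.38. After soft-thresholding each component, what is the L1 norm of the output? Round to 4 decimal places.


Soft-thresholding with lambda = 3.38:
prox(3.9813) = sign(3.9813)*max(|3.9813| - 3.38, 0) = 0.6013
prox(-8.7375) = sign(-8.7375)*max(|-8.7375| - 3.38, 0) = -5.3575
prox(x) = [0.6013, -5.3575]
||prox(x)||_1 = 0.6013 + 5.3575 = 5.9588


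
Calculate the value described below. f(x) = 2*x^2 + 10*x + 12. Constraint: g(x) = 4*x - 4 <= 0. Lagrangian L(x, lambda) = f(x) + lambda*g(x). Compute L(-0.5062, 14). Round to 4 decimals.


Step 1: Evaluate f(x).
f(-0.5062) = 2*(-0.5062)^2 + 10*(-0.5062) + 12 = 7.4505
Step 2: Evaluate g(x).
g(-0.5062) = 4*-0.5062 - 4 = -6.0248
Step 3: Compute Lagrangian.
L = 7.4505 + 14*-6.0248 = -76.8967


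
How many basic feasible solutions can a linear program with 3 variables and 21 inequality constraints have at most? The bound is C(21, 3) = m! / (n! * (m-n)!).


Each vertex corresponds to some choice of n active constraints out of m, so the number of vertices is at most C(m, n) = m! / (n!(m-n)!).
m = 21, n = 3
Numerator: 21 * 20 * 19
Denominator: 3! = 6
C(21, 3) = 1330


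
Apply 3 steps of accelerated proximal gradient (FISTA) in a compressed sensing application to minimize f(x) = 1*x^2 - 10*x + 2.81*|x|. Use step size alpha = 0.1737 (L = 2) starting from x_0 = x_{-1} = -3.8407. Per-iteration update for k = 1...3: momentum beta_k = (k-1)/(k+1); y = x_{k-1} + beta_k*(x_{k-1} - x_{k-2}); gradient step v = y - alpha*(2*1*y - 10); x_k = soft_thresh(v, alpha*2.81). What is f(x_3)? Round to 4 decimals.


FISTA on f(x) = 1*x^2 - 10*x + 2.81*|x|
L = 2, alpha = 0.1737
Iteration 1: beta = 0.0, y = -3.8407 + 0.0*(-3.8407 + 3.8407) = -3.8407
  grad(y) = -17.6814, v = y - alpha*grad = -0.7694
  prox(v) = soft_thresh(-0.7694, 0.4881) = -0.2813
Iteration 2: beta = 0.3333, y = -0.2813 + 0.3333*(-0.2813 + 3.8407) = 0.9051
  grad(y) = -8.1898, v = y - alpha*grad = 2.3277
  prox(v) = soft_thresh(2.3277, 0.4881) = 1.8396
Iteration 3: beta = 0.5, y = 1.8396 + 0.5*(1.8396 + 0.2813) = 2.9
  grad(y) = -4.1999, v = y - alpha*grad = 3.6296
  prox(v) = soft_thresh(3.6296, 0.4881) = 3.1415
f(x_3) = 1*3.1415^2 - 10*3.1415 + 2.81*|3.1415| = -12.7183


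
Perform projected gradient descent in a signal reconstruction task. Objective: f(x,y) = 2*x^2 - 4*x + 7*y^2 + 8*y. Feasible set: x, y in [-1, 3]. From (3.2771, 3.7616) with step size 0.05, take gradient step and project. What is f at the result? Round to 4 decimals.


Step 1: Compute gradient at (3.2771, 3.7616).
grad_x = 2*2*3.2771 - 4 = 9.1084
grad_y = 2*7*3.7616 + 8 = 60.6624
Step 2: Gradient step.
x_raw = 3.2771 - 0.05*9.1084 = 2.8217
y_raw = 3.7616 - 0.05*60.6624 = 0.7285
Step 3: Project onto [-1, 3].
x_proj = clip(2.8217) = 2.8217
y_proj = clip(0.7285) = 0.7285
Step 4: Evaluate f.
f(2.8217, 0.7285) = 14.1797


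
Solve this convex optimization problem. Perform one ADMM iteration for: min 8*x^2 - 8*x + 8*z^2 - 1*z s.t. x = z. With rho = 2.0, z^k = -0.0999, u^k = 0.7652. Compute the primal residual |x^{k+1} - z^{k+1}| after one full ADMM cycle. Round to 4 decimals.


ADMM iteration with rho = 2.0, z^k = -0.0999, u^k = 0.7652
Step 1: x-update.
Minimize 8*x^2 - 8*x + (2.0/2)*(x + 0.0999 + 0.7652)^2
FOC: (2*8 + 2.0)*x = 8 + 2.0*(-0.0999 - 0.7652)
x^{k+1} = 0.3483
Step 2: z-update.
Minimize 8*z^2 - 1*z + (2.0/2)*(0.3483 - z + 0.7652)^2
FOC: (2*8 + 2.0)*z = 1 + 2.0*(0.3483 + 0.7652)
z^{k+1} = 0.1793
Step 3: u-update.
u^{k+1} = 0.7652 + 0.3483 - 0.1793 = 0.9342
Step 4: Primal residual = |0.3483 - 0.1793| = 0.169


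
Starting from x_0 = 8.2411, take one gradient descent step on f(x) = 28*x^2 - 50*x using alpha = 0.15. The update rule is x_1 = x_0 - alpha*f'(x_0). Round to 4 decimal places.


We compute the gradient at x_0 and apply the update.
f'(x) = 56*x - 50
f'(8.2411) = 56*8.2411 - 50 = 411.5016
x_1 = 8.2411 - 0.15*411.5016 = -53.4841


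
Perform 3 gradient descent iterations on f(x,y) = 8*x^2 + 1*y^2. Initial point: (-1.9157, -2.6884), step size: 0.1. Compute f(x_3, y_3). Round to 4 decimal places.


Gradient descent on f(x,y) = 8*x^2 + 1*y^2.
Starting point: (-1.9157, -2.6884), alpha = 0.1
Step 1: grad_x = 2*8*-1.9157 = -30.6512, grad_y = 2*1*-2.6884 = -5.3768
  x_1 = -1.9157 - 0.1*-30.6512 = 1.1494
  y_1 = -2.6884 - 0.1*-5.3768 = -2.1507
Step 2: grad_x = 2*8*1.1494 = 18.3907, grad_y = 2*1*-2.1507 = -4.3014
  x_2 = 1.1494 - 0.1*18.3907 = -0.6897
  y_2 = -2.1507 - 0.1*-4.3014 = -1.7206
Step 3: grad_x = 2*8*-0.6897 = -11.0344, grad_y = 2*1*-1.7206 = -3.4412
  x_3 = -0.6897 - 0.1*-11.0344 = 0.4138
  y_3 = -1.7206 - 0.1*-3.4412 = -1.3765
f(0.4138, -1.3765) = 8*0.4138^2 + 1*(-1.3765)^2 = 3.2644


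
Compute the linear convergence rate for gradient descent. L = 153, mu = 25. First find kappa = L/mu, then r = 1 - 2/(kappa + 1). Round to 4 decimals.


Step 1: Compute the condition number.
kappa = L/mu = 153/25 = 6.12
Step 2: Compute the convergence rate.
r = 1 - 2/(kappa + 1) = 1 - 2*mu/(L + mu) = (L - mu)/(L + mu) = 128/178 = 0.7191


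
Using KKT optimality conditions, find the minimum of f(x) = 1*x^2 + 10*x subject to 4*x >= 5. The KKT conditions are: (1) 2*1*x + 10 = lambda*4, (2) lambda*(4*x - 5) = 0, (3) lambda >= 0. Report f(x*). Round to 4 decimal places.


Step 1: Try lambda = 0 (constraint inactive).
x_unc = -10/(2*1) = -5.0
Check: 4*-5.0 = -20.0 < 5 -- violated!
Step 2: Constraint must be active: 4*x = 5
x* = 5/4 = 1.25
lambda = (2*1*1.25 + 10)/4 = 3.125
Step 3: Compute optimal value.
f(x*) = 1*1.25^2 + 10*1.25 = 14.0625


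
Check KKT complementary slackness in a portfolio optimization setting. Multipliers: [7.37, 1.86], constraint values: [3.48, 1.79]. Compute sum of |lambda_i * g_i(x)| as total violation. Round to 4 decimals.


KKT complementary slackness check:
lambda_1 * g_1 = 7.37 * 3.48 = 25.6476
lambda_2 * g_2 = 1.86 * 1.79 = 3.3294
Total violation = 25.6476 + 3.3294 = 28.977


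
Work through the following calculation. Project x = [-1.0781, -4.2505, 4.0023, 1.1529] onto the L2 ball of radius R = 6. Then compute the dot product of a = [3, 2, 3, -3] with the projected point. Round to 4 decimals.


Step 1: Compute ||x|| (intermediates to 6 decimals).
||x|| = sqrt((-1.0781)^2 + (-4.2505)^2 + 4.0023^2 + 1.1529^2) = 6.047862
Step 2: Project.
Since ||x|| > R, scale = R/||x|| = 6/6.047862 = 0.992086, proj(x) = scale * x
proj(x) = [-1.069568, -4.216862, 3.970626, 1.143776]
Step 3: Dot product.
a^T * proj(x) = 3*(-1.069568) + 2*(-4.216862) + 3*3.970626 - 3*1.143776 = -3.1619


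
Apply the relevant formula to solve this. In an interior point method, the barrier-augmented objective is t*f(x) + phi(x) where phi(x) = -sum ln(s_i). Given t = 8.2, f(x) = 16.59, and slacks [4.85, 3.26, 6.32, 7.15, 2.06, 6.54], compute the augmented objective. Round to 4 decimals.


Step 1: Compute log-barrier.
ln values: [1.579, 1.1817, 1.8437, 1.9671, 0.7227, 1.8779]
phi = -(1.579 + 1.1817 + 1.8437 + 1.9671 + 0.7227 + 1.8779) = -9.1722
Step 2: Compute augmented objective.
t*f(x) = 8.2*16.59 = 136.038
Total = 136.038 - 9.1722 = 126.8658


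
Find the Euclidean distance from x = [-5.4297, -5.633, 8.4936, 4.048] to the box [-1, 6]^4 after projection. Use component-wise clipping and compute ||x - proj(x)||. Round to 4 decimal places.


Project each component onto [-1, 6].
clip(-5.4297) = -1.0, clip(-5.633) = -1.0, clip(8.4936) = 6.0, clip(4.048) = 4.048
Projection = [-1.0, -1.0, 6.0, 4.048]
Squared diffs: [19.6222, 21.4647, 6.218, 0.0]
Distance = sqrt(47.3049) = 6.8779


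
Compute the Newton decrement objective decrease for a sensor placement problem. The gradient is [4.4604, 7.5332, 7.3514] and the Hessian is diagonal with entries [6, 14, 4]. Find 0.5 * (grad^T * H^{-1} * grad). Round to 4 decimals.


Step 1: H is diagonal, so H^(-1) * g = [0.7434, 0.5381, 1.8379].
Step 2: g^T H^(-1) g = sum_i g_i^2 / H_ii
  = (4.4604)^2/6 + (7.5332)^2/14 + (7.3514)^2/4
  = 3.3159 + 4.0535 + 13.5108 = 20.8801
Step 3: Objective decrease = 0.5 * g^T H^(-1) g = 10.4401


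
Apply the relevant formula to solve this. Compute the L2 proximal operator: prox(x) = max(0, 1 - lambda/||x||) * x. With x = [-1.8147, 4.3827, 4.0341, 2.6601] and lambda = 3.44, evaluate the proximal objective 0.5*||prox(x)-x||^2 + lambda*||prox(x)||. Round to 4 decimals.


Step 1: Compute ||x||.
||x|| = 6.7714
Step 2: Compute scaling factor.
scale = max(0, 1 - 3.44/6.7714) = 0.492
Step 3: prox(x) = [-0.8928, 2.1562, 1.9847, 1.3087]
||prox(x)|| = 3.3314
Step 4: Proximal objective.
0.5*||prox-x||^2 = 5.9168
lambda*||prox|| = 11.46
Total = 17.3767


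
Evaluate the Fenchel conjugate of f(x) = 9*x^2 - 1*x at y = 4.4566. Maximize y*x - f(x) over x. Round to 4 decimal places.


f*(y) = sup_x {y*x - a*x^2 - b*x} = sup_x {(y-b)*x - a*x^2}
FOC: (y - b) - 2a*x = 0 => x* = (y - b)/(2a)
x* = (4.4566 + 1)/(2*9) = 0.3031
f*(4.4566) = (y-b)^2/(4a) = (4.4566 + 1)^2/(4*9)
= 29.7745/36 = 0.8271


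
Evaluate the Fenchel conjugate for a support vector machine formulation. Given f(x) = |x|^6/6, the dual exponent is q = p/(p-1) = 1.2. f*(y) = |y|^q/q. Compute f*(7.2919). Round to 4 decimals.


The conjugate exponent q satisfies 1/p + 1/q = 1.
p = 6, so q = 6/(6 - 1) = 1.2
|y|^q = 7.2919^1.2 = 10.8495
f*(7.2919) = 10.8495 / 1.2 = 9.0412


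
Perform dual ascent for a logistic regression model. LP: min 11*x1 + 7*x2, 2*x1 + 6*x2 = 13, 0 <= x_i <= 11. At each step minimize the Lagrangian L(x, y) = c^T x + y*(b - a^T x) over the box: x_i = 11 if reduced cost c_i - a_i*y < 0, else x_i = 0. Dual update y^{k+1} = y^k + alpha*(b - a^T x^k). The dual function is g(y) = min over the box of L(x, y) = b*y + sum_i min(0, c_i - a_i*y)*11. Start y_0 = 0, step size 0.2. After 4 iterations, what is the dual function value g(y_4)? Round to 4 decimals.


Dual ascent for LP: min 11*x1 + 7*x2, 2*x1 + 6*x2 = 13, 0 <= x_i <= 11
Step 1: y^k = 0.0, reduced costs: (11.0, 7.0)
  x^k = (0.0, 0.0), subgradient = b - a^T x = 13.0
  y^{k+1} = 0.0 + 0.2*13.0 = 2.6
Step 2: y^k = 2.6, reduced costs: (5.8, -8.6)
  x^k = (0.0, 11.0), subgradient = b - a^T x = -53.0
  y^{k+1} = 2.6 + 0.2*-53.0 = -8.0
Step 3: y^k = -8.0, reduced costs: (27.0, 55.0)
  x^k = (0.0, 0.0), subgradient = b - a^T x = 13.0
  y^{k+1} = -8.0 + 0.2*13.0 = -5.4
Step 4: y^k = -5.4, reduced costs: (21.8, 39.4)
  x^k = (0.0, 0.0), subgradient = b - a^T x = 13.0
  y^{k+1} = -5.4 + 0.2*13.0 = -2.8
Dual objective at y_4 = -2.8: reduced costs (16.6, 23.8), box minimizer x = (0.0, 0.0)
g(y_4) = b*y + (c1 - a1*y)*x1 + (c2 - a2*y)*x2 = 13*(-2.8) + 16.6*0.0 + 23.8*0.0 = -36.4 + 0.0 + 0.0 = -36.4


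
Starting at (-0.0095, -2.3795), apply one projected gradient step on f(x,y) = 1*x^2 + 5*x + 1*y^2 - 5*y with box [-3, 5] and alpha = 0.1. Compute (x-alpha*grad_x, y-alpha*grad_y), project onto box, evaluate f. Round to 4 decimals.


Step 1: Compute gradient at (-0.0095, -2.3795).
grad_x = 2*1*-0.0095 + 5 = 4.981
grad_y = 2*1*-2.3795 - 5 = -9.759
Step 2: Gradient step.
x_raw = -0.0095 - 0.1*4.981 = -0.5076
y_raw = -2.3795 - 0.1*-9.759 = -1.4036
Step 3: Project onto [-3, 5].
x_proj = clip(-0.5076) = -0.5076
y_proj = clip(-1.4036) = -1.4036
Step 4: Evaluate f.
f(-0.5076, -1.4036) = 6.7078


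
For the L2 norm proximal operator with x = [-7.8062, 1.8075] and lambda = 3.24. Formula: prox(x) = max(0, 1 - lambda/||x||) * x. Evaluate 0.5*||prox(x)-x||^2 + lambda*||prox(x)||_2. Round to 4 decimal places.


Step 1: Compute ||x||.
||x|| = 8.0127
Step 2: Compute scaling factor.
scale = max(0, 1 - 3.24/8.0127) = 0.5956
Step 3: prox(x) = [-4.6497, 1.0766]
||prox(x)|| = 4.7727
Step 4: Proximal objective.
0.5*||prox-x||^2 = 5.2488
lambda*||prox|| = 15.4635
Total = 20.7124


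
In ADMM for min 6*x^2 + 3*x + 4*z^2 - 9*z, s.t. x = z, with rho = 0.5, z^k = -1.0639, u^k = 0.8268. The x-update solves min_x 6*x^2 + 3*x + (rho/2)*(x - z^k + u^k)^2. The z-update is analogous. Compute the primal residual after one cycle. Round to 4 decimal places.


ADMM iteration with rho = 0.5, z^k = -1.0639, u^k = 0.8268
Step 1: x-update.
Minimize 6*x^2 + 3*x + (0.5/2)*(x + 1.0639 + 0.8268)^2
FOC: (2*6 + 0.5)*x = -3 + 0.5*(-1.0639 - 0.8268)
x^{k+1} = -0.3156
Step 2: z-update.
Minimize 4*z^2 - 9*z + (0.5/2)*(-0.3156 - z + 0.8268)^2
FOC: (2*4 + 0.5)*z = 9 + 0.5*(-0.3156 + 0.8268)
z^{k+1} = 1.0889
Step 3: u-update.
u^{k+1} = 0.8268 - 0.3156 - 1.0889 = -0.5777
Step 4: Primal residual = |-0.3156 - 1.0889| = 1.4045


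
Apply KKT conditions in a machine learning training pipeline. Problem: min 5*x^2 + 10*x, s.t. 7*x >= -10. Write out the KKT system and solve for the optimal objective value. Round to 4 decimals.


Step 1: Try lambda = 0 (constraint inactive).
Stationarity: 2*5*x + 10 = 0
x* = -10/(2*5) = -1.0
Check constraint: 7*-1.0 = -7.0 >= -10 -- satisfied.
Step 2: Compute optimal value.
f(x*) = 5*(-1.0)^2 + 10*(-1.0) = -5.0


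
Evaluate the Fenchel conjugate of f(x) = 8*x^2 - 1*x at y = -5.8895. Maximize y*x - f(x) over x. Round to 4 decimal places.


f*(y) = sup_x {y*x - a*x^2 - b*x} = sup_x {(y-b)*x - a*x^2}
FOC: (y - b) - 2a*x = 0 => x* = (y - b)/(2a)
x* = (-5.8895 + 1)/(2*8) = -0.3056
f*(-5.8895) = (y-b)^2/(4a) = (-5.8895 + 1)^2/(4*8)
= 23.9072/32 = 0.7471


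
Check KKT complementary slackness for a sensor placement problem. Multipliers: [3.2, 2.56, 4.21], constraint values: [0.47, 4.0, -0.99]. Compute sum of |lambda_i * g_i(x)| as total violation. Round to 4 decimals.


KKT complementary slackness check:
lambda_1 * g_1 = 3.2 * 0.47 = 1.504
lambda_2 * g_2 = 2.56 * 4.0 = 10.24
lambda_3 * g_3 = 4.21 * -0.99 = -4.1679
Total violation = 1.504 + 10.24 + 4.1679 = 15.9119


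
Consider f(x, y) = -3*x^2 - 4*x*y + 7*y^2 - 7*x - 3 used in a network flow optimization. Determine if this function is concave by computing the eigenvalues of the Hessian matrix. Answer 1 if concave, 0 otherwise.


The Hessian of f(x,y) = -3*x^2 - 4*x*y + 7*y^2 - 7*x - 3 is:
H = [[-6, -4], [-4, 14]]
Trace = -6 + 14 = 8
Determinant = -6*14 - (-4)^2 = -100
Discriminant = (8)^2 - 4*-100 = 464.0
Eigenvalues: lambda_1 = -6.7703, lambda_2 = 14.7703
The function is not concave.

0


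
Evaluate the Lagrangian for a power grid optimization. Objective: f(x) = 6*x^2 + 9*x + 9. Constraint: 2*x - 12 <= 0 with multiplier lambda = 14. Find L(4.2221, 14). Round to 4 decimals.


Step 1: Evaluate f(x).
f(4.2221) = 6*4.2221^2 + 9*4.2221 + 9 = 153.9557
Step 2: Evaluate g(x).
g(4.2221) = 2*4.2221 - 12 = -3.5558
Step 3: Compute Lagrangian.
L = 153.9557 + 14*-3.5558 = 104.1745


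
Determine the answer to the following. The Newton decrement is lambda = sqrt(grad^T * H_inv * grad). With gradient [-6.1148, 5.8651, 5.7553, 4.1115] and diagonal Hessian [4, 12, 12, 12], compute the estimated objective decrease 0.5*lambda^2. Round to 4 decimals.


Step 1: H is diagonal, so H^(-1) * g = [-1.5287, 0.4888, 0.4796, 0.3426].
Step 2: g^T H^(-1) g = sum_i g_i^2 / H_ii
  = (-6.1148)^2/4 + (5.8651)^2/12 + (5.7553)^2/12 + (4.1115)^2/12
  = 9.3477 + 2.8666 + 2.7603 + 1.4087 = 16.3833
Step 3: Objective decrease = 0.5 * g^T H^(-1) g = 8.1917


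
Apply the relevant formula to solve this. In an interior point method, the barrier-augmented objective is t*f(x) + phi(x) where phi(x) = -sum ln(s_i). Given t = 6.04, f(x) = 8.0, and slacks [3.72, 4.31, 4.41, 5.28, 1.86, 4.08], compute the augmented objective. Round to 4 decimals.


Step 1: Compute log-barrier.
ln values: [1.3137, 1.4609, 1.4839, 1.6639, 0.6206, 1.4061]
phi = -(1.3137 + 1.4609 + 1.4839 + 1.6639 + 0.6206 + 1.4061) = -7.9491
Step 2: Compute augmented objective.
t*f(x) = 6.04*8.0 = 48.32
Total = 48.32 - 7.9491 = 40.3709


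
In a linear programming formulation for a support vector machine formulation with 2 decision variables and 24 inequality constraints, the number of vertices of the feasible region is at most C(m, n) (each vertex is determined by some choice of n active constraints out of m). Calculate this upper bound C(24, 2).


Each vertex corresponds to some choice of n active constraints out of m, so the number of vertices is at most C(m, n) = m! / (n!(m-n)!).
m = 24, n = 2
Numerator: 24 * 23
Denominator: 2! = 2
C(24, 2) = 276


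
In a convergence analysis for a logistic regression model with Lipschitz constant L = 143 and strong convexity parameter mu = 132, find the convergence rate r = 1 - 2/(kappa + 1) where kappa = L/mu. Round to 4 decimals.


Step 1: Compute the condition number.
kappa = L/mu = 143/132 = 1.0833
Step 2: Compute the convergence rate.
r = 1 - 2/(kappa + 1) = 1 - 2*mu/(L + mu) = (L - mu)/(L + mu) = 11/275 = 0.04


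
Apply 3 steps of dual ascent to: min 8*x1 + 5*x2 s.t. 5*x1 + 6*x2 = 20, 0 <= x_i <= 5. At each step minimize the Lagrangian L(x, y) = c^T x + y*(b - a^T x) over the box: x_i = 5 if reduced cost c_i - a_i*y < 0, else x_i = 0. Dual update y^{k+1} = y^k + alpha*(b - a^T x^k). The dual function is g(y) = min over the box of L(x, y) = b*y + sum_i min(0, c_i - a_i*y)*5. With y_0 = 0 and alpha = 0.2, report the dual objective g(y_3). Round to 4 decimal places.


Dual ascent for LP: min 8*x1 + 5*x2, 5*x1 + 6*x2 = 20, 0 <= x_i <= 5
Step 1: y^k = 0.0, reduced costs: (8.0, 5.0)
  x^k = (0.0, 0.0), subgradient = b - a^T x = 20.0
  y^{k+1} = 0.0 + 0.2*20.0 = 4.0
Step 2: y^k = 4.0, reduced costs: (-12.0, -19.0)
  x^k = (5.0, 5.0), subgradient = b - a^T x = -35.0
  y^{k+1} = 4.0 + 0.2*-35.0 = -3.0
Step 3: y^k = -3.0, reduced costs: (23.0, 23.0)
  x^k = (0.0, 0.0), subgradient = b - a^T x = 20.0
  y^{k+1} = -3.0 + 0.2*20.0 = 1.0
Dual objective at y_3 = 1.0: reduced costs (3.0, -1.0), box minimizer x = (0.0, 5.0)
g(y_3) = b*y + (c1 - a1*y)*x1 + (c2 - a2*y)*x2 = 20*1.0 + 3.0*0.0 + (-1.0)*5.0 = 20.0 + 0.0 - 5.0 = 15.0


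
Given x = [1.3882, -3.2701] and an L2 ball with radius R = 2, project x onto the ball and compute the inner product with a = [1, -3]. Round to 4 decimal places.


Step 1: Compute ||x|| (intermediates to 6 decimals).
||x|| = sqrt(1.3882^2 + (-3.2701)^2) = 3.552556
Step 2: Project.
Since ||x|| > R, scale = R/||x|| = 2/3.552556 = 0.562975, proj(x) = scale * x
proj(x) = [0.781522, -1.840985]
Step 3: Dot product.
a^T * proj(x) = 1*0.781522 - 3*(-1.840985) = 6.3045


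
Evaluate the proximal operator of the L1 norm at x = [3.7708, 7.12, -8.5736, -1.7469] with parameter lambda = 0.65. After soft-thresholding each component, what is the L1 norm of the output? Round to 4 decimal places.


Soft-thresholding with lambda = 0.65:
prox(3.7708) = sign(3.7708)*max(|3.7708| - 0.65, 0) = 3.1208
prox(7.12) = sign(7.12)*max(|7.12| - 0.65, 0) = 6.47
prox(-8.5736) = sign(-8.5736)*max(|-8.5736| - 0.65, 0) = -7.9236
prox(-1.7469) = sign(-1.7469)*max(|-1.7469| - 0.65, 0) = -1.0969
prox(x) = [3.1208, 6.47, -7.9236, -1.0969]
||prox(x)||_1 = 3.1208 + 6.47 + 7.9236 + 1.0969 = 18.6113


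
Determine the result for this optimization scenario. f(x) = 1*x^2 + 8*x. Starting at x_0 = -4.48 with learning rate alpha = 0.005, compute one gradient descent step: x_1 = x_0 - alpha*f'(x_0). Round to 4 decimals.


We compute the gradient at x_0 and apply the update.
f'(x) = 2*x + 8
f'(-4.48) = 2*-4.48 + 8 = -0.96
x_1 = -4.48 - 0.005*-0.96 = -4.4752


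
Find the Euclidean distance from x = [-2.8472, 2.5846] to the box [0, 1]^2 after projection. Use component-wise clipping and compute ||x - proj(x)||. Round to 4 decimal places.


Project each component onto [0, 1].
clip(-2.8472) = 0.0, clip(2.5846) = 1.0
Projection = [0.0, 1.0]
Squared diffs: [8.1065, 2.511]
Distance = sqrt(10.6175) = 3.2585


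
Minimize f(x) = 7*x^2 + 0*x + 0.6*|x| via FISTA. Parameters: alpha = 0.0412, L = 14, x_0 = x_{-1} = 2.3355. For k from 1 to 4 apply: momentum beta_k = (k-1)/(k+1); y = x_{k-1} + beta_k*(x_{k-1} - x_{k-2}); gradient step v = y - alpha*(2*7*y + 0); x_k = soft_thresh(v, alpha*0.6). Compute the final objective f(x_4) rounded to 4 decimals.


FISTA on f(x) = 7*x^2 + 0*x + 0.6*|x|
L = 14, alpha = 0.0412
Iteration 1: beta = 0.0, y = 2.3355 + 0.0*(2.3355 - 2.3355) = 2.3355
  grad(y) = 32.697, v = y - alpha*grad = 0.9884
  prox(v) = soft_thresh(0.9884, 0.0247) = 0.9637
Iteration 2: beta = 0.3333, y = 0.9637 + 0.3333*(0.9637 - 2.3355) = 0.5064
  grad(y) = 7.0894, v = y - alpha*grad = 0.2143
  prox(v) = soft_thresh(0.2143, 0.0247) = 0.1896
Iteration 3: beta = 0.5, y = 0.1896 + 0.5*(0.1896 - 0.9637) = -0.1975
  grad(y) = -2.7644, v = y - alpha*grad = -0.0836
  prox(v) = soft_thresh(-0.0836, 0.0247) = -0.0588
Iteration 4: beta = 0.6, y = -0.0588 + 0.6*(-0.0588 - 0.1896) = -0.2079
  grad(y) = -2.9106, v = y - alpha*grad = -0.088
  prox(v) = soft_thresh(-0.088, 0.0247) = -0.0633
f(x_4) = 7*(-0.0633)^2 + 0*(-0.0633) + 0.6*|-0.0633| = 0.066


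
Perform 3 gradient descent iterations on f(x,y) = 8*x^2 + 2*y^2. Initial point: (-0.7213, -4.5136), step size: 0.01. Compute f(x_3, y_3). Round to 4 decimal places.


Gradient descent on f(x,y) = 8*x^2 + 2*y^2.
Starting point: (-0.7213, -4.5136), alpha = 0.01
Step 1: grad_x = 2*8*-0.7213 = -11.5408, grad_y = 2*2*-4.5136 = -18.0544
  x_1 = -0.7213 - 0.01*-11.5408 = -0.6059
  y_1 = -4.5136 - 0.01*-18.0544 = -4.3331
Step 2: grad_x = 2*8*-0.6059 = -9.6943, grad_y = 2*2*-4.3331 = -17.3322
  x_2 = -0.6059 - 0.01*-9.6943 = -0.5089
  y_2 = -4.3331 - 0.01*-17.3322 = -4.1597
Step 3: grad_x = 2*8*-0.5089 = -8.1432, grad_y = 2*2*-4.1597 = -16.6389
  x_3 = -0.5089 - 0.01*-8.1432 = -0.4275
  y_3 = -4.1597 - 0.01*-16.6389 = -3.9933
f(-0.4275, -3.9933) = 8*(-0.4275)^2 + 2*(-3.9933)^2 = 33.3558


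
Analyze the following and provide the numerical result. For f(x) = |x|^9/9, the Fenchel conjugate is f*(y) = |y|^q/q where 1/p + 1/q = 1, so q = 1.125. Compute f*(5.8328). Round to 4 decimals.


The conjugate exponent q satisfies 1/p + 1/q = 1.
p = 9, so q = 9/(9 - 1) = 1.125
|y|^q = 5.8328^1.125 = 7.2713
f*(5.8328) = 7.2713 / 1.125 = 6.4634


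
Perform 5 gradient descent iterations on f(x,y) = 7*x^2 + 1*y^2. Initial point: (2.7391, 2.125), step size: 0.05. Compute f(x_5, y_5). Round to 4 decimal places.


Gradient descent on f(x,y) = 7*x^2 + 1*y^2.
Starting point: (2.7391, 2.125), alpha = 0.05
Step 1: grad_x = 2*7*2.7391 = 38.3474, grad_y = 2*1*2.125 = 4.25
  x_1 = 2.7391 - 0.05*38.3474 = 0.8217
  y_1 = 2.125 - 0.05*4.25 = 1.9125
Step 2: grad_x = 2*7*0.8217 = 11.5042, grad_y = 2*1*1.9125 = 3.825
  x_2 = 0.8217 - 0.05*11.5042 = 0.2465
  y_2 = 1.9125 - 0.05*3.825 = 1.7213
Step 3: grad_x = 2*7*0.2465 = 3.4513, grad_y = 2*1*1.7213 = 3.4425
  x_3 = 0.2465 - 0.05*3.4513 = 0.074
  y_3 = 1.7213 - 0.05*3.4425 = 1.5491
Step 4: grad_x = 2*7*0.074 = 1.0354, grad_y = 2*1*1.5491 = 3.0983
  x_4 = 0.074 - 0.05*1.0354 = 0.0222
  y_4 = 1.5491 - 0.05*3.0983 = 1.3942
Step 5: grad_x = 2*7*0.0222 = 0.3106, grad_y = 2*1*1.3942 = 2.7884
  x_5 = 0.0222 - 0.05*0.3106 = 0.0067
  y_5 = 1.3942 - 0.05*2.7884 = 1.2548
f(0.0067, 1.2548) = 7*0.0067^2 + 1*1.2548^2 = 1.5748
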